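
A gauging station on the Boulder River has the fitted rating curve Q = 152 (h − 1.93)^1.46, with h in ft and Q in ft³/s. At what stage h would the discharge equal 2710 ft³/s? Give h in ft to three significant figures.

9.12 ft

h − h₀ = (Q/C)^(1/b) = (2710/152)^(1/1.46) = 7.193 ft
h = 1.93 + 7.193 = 9.123 ft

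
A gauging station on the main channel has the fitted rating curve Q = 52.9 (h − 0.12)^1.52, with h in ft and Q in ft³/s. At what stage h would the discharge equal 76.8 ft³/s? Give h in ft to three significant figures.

1.40 ft

h − h₀ = (Q/C)^(1/b) = (76.8/52.9)^(1/1.52) = 1.278 ft
h = 0.12 + 1.278 = 1.398 ft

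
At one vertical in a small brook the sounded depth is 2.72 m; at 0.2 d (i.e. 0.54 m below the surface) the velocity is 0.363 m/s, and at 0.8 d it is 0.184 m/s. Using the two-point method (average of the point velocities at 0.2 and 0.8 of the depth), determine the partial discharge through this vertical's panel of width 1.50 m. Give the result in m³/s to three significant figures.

1.12 m³/s

v̄ = (0.363 + 0.184) / 2 = 0.2735 m/s
q = v̄ × d × w = 0.2735 × 2.72 × 1.50 = 1.116 m³/s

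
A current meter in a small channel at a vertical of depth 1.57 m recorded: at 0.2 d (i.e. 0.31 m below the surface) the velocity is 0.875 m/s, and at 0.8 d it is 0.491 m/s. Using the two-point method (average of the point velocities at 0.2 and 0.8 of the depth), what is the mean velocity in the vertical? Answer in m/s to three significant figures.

v̄ = (0.875 + 0.491) / 2 = 0.6830 m/s

0.683 m/s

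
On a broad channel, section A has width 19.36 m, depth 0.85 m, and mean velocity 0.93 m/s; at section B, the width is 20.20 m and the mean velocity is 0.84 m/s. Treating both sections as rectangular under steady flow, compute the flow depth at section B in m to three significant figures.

Q = A₁V₁ = (19.36×0.85) × 0.93 = 15.30 m³/s
d₂ = Q/(b₂ V₂) = 15.30/(20.20×0.84) = 0.9019 m

0.902 m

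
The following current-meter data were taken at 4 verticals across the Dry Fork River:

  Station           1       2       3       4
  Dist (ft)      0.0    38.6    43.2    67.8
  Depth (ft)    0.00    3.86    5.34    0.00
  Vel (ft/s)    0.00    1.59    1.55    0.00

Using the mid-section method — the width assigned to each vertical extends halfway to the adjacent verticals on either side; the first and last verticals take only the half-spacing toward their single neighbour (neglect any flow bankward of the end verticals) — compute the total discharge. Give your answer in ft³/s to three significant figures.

253 ft³/s

w_2 = (43.2 − 0.0)/2 = 21.6 ft; q_2 = 1.59 × 3.86 × 21.6 = 132.6 ft³/s
w_3 = (67.8 − 38.6)/2 = 14.6 ft; q_3 = 1.55 × 5.34 × 14.6 = 120.8 ft³/s
Stations 1, 4 contribute zero (depth or velocity is 0).
Q = Σ qᵢ = 253.4 ft³/s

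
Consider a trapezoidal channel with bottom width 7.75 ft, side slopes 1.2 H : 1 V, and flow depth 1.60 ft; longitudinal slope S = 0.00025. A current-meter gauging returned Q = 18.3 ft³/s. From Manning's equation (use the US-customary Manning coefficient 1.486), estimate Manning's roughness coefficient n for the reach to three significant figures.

0.0226

A = (b + z·y)·y = (7.75 + 1.2×1.60)×1.60 = 15.47 ft²
P = b + 2y√(1+z²) = 7.75 + 2×1.60×√(1+1.2²) = 12.75 ft
R = A/P = 15.47/12.75 = 1.214 ft
n = (1.486/Q)·A·R^(2/3)·S^(1/2) = (1.486/18.3) × 15.47 × 1.138 × 0.01581 = 0.02260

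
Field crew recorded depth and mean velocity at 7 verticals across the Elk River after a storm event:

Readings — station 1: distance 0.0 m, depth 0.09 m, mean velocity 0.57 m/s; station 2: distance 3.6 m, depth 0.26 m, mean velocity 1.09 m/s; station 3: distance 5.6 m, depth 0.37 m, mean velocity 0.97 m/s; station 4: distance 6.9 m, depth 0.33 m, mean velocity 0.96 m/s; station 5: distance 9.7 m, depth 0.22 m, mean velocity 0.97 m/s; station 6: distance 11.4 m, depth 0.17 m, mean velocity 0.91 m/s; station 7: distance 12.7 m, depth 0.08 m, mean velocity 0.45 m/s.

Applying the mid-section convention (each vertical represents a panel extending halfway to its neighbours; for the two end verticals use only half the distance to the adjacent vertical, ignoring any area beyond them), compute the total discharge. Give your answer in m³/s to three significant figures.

2.86 m³/s

w_1 = (3.6 − 0.0)/2 = 1.8 m; q_1 = 0.57 × 0.09 × 1.8 = 0.09234 m³/s
w_2 = (5.6 − 0.0)/2 = 2.8 m; q_2 = 1.09 × 0.26 × 2.8 = 0.7935 m³/s
w_3 = (6.9 − 3.6)/2 = 1.65 m; q_3 = 0.97 × 0.37 × 1.65 = 0.5922 m³/s
w_4 = (9.7 − 5.6)/2 = 2.05 m; q_4 = 0.96 × 0.33 × 2.05 = 0.6494 m³/s
w_5 = (11.4 − 6.9)/2 = 2.25 m; q_5 = 0.97 × 0.22 × 2.25 = 0.4802 m³/s
w_6 = (12.7 − 9.7)/2 = 1.5 m; q_6 = 0.91 × 0.17 × 1.5 = 0.2321 m³/s
w_7 = (12.7 − 11.4)/2 = 0.65 m; q_7 = 0.45 × 0.08 × 0.65 = 0.02340 m³/s
Q = Σ qᵢ = 2.863 m³/s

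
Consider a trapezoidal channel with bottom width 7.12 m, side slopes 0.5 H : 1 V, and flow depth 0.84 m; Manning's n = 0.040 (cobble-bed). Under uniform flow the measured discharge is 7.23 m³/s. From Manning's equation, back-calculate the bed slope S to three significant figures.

0.00333

A = (b + z·y)·y = (7.12 + 0.5×0.84)×0.84 = 6.334 m²
P = b + 2y√(1+z²) = 7.12 + 2×0.84×√(1+0.5²) = 8.998 m
R = A/P = 6.334/8.998 = 0.7039 m
S = (Q·n / (1·A·R^(2/3)))² = (7.23×0.040 / (1×6.334×0.7913))² = 0.003330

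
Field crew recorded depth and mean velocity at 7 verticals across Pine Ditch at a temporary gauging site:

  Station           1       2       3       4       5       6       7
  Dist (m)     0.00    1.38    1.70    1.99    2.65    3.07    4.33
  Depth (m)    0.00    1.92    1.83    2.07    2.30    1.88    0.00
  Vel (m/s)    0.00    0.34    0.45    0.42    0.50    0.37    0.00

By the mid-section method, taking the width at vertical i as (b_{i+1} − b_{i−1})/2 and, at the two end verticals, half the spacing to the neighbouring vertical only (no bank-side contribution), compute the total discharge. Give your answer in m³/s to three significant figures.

2.42 m³/s

w_2 = (1.70 − 0.00)/2 = 0.85 m; q_2 = 0.34 × 1.92 × 0.85 = 0.5549 m³/s
w_3 = (1.99 − 1.38)/2 = 0.305 m; q_3 = 0.45 × 1.83 × 0.305 = 0.2512 m³/s
w_4 = (2.65 − 1.70)/2 = 0.475 m; q_4 = 0.42 × 2.07 × 0.475 = 0.4130 m³/s
w_5 = (3.07 − 1.99)/2 = 0.54 m; q_5 = 0.50 × 2.30 × 0.54 = 0.6210 m³/s
w_6 = (4.33 − 2.65)/2 = 0.84 m; q_6 = 0.37 × 1.88 × 0.84 = 0.5843 m³/s
Stations 1, 7 contribute zero (depth or velocity is 0).
Q = Σ qᵢ = 2.424 m³/s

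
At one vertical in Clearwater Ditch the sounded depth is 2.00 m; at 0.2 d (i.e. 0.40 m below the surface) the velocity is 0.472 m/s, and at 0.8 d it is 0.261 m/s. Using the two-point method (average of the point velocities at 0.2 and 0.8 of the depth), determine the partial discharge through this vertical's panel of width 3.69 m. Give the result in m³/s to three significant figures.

v̄ = (0.472 + 0.261) / 2 = 0.3665 m/s
q = v̄ × d × w = 0.3665 × 2.00 × 3.69 = 2.705 m³/s

2.70 m³/s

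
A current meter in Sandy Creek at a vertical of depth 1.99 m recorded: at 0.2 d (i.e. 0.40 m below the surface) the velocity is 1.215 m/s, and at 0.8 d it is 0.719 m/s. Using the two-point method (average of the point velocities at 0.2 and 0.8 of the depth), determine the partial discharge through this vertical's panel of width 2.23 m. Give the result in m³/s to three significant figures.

4.29 m³/s

v̄ = (1.215 + 0.719) / 2 = 0.9670 m/s
q = v̄ × d × w = 0.9670 × 1.99 × 2.23 = 4.291 m³/s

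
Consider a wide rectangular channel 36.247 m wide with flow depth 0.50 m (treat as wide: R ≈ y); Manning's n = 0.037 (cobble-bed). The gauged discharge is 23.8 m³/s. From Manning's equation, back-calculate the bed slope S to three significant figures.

A = b·y = 36.247 × 0.50 = 18.12 m²
Wide channel: R ≈ y = 0.50 m
S = (Q·n / (1·A·R^(2/3)))² = (23.8×0.037 / (1×18.12×0.6300))² = 0.005949

0.00595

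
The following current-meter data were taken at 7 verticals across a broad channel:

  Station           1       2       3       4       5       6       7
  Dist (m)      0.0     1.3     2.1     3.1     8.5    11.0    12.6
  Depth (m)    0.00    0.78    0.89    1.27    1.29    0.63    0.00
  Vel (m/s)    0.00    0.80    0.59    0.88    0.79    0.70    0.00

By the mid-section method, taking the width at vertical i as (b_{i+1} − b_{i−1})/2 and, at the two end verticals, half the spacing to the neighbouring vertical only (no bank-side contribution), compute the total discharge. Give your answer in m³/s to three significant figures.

w_2 = (2.1 − 0.0)/2 = 1.05 m; q_2 = 0.80 × 0.78 × 1.05 = 0.6552 m³/s
w_3 = (3.1 − 1.3)/2 = 0.9 m; q_3 = 0.59 × 0.89 × 0.9 = 0.4726 m³/s
w_4 = (8.5 − 2.1)/2 = 3.2 m; q_4 = 0.88 × 1.27 × 3.2 = 3.576 m³/s
w_5 = (11.0 − 3.1)/2 = 3.95 m; q_5 = 0.79 × 1.29 × 3.95 = 4.025 m³/s
w_6 = (12.6 − 8.5)/2 = 2.05 m; q_6 = 0.70 × 0.63 × 2.05 = 0.9041 m³/s
Stations 1, 7 contribute zero (depth or velocity is 0).
Q = Σ qᵢ = 9.634 m³/s

9.63 m³/s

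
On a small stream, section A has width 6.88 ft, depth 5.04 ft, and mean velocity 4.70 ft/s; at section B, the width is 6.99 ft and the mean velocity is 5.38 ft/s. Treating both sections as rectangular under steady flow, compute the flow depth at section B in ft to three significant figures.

4.33 ft

Q = A₁V₁ = (6.88×5.04) × 4.70 = 163.0 ft³/s
d₂ = Q/(b₂ V₂) = 163.0/(6.99×5.38) = 4.334 ft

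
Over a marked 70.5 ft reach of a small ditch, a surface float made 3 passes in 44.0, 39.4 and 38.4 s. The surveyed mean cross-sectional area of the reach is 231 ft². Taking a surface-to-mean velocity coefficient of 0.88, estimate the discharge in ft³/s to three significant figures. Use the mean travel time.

353 ft³/s

t̄ = (44.0 + 39.4 + 38.4) / 3 = 40.6 s
v_surface = L / t̄ = 70.5 / 40.6 = 1.736 ft/s
v_mean = 0.88 × 1.736 = 1.528 ft/s
Q = A × v_mean = 231 × 1.528 = 353.0 ft³/s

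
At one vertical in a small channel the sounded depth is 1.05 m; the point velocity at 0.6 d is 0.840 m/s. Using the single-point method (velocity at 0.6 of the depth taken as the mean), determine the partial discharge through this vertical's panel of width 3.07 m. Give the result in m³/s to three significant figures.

v̄ = v₀.₆ = 0.840 m/s
q = v̄ × d × w = 0.8400 × 1.05 × 3.07 = 2.708 m³/s

2.71 m³/s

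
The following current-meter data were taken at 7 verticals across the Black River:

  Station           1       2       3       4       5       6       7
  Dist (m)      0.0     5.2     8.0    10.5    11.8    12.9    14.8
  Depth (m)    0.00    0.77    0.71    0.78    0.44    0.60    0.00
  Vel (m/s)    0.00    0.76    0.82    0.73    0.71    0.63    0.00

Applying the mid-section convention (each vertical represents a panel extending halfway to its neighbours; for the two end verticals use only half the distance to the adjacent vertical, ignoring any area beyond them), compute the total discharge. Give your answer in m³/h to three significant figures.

21300 m³/h

w_2 = (8.0 − 0.0)/2 = 4 m; q_2 = 0.76 × 0.77 × 4 = 2.341 m³/s
w_3 = (10.5 − 5.2)/2 = 2.65 m; q_3 = 0.82 × 0.71 × 2.65 = 1.543 m³/s
w_4 = (11.8 − 8.0)/2 = 1.9 m; q_4 = 0.73 × 0.78 × 1.9 = 1.082 m³/s
w_5 = (12.9 − 10.5)/2 = 1.2 m; q_5 = 0.71 × 0.44 × 1.2 = 0.3749 m³/s
w_6 = (14.8 − 11.8)/2 = 1.5 m; q_6 = 0.63 × 0.60 × 1.5 = 0.5670 m³/s
Stations 1, 7 contribute zero (depth or velocity is 0).
Q = Σ qᵢ = 5.907 m³/s
= 5.907 × 3600 = 21270 m³/h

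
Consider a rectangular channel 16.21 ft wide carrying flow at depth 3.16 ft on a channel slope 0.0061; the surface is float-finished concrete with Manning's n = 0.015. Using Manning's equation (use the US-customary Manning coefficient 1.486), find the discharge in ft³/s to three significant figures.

A = b·y = 16.21 × 3.16 = 51.22 ft²
P = b + 2y = 16.21 + 2×3.16 = 22.53 ft
R = A/P = 51.22/22.53 = 2.274 ft
Q = (1.486/n)·A·R^(2/3)·S^(1/2) = (1.486/0.015) × 51.22 × 2.274^(2/3) × 0.0061^(1/2) = 685.3 ft³/s

685 ft³/s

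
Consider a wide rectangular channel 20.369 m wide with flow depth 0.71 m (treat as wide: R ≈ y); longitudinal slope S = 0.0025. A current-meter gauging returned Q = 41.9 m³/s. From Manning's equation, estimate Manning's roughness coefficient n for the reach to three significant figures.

0.0137

A = b·y = 20.369 × 0.71 = 14.46 m²
Wide channel: R ≈ y = 0.71 m
n = (1/Q)·A·R^(2/3)·S^(1/2) = (1/41.9) × 14.46 × 0.7959 × 0.05000 = 0.01373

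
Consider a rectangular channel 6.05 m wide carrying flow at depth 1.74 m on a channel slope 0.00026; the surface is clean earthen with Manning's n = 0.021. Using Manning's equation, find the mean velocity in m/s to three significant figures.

0.820 m/s

A = b·y = 6.05 × 1.74 = 10.53 m²
P = b + 2y = 6.05 + 2×1.74 = 9.530 m
R = A/P = 10.53/9.530 = 1.105 m
Q = (1/n)·A·R^(2/3)·S^(1/2) = (1/0.021) × 10.53 × 1.105^(2/3) × 0.00026^(1/2) = 8.637 m³/s
V = Q/A = 8.637/10.53 = 0.8205 m/s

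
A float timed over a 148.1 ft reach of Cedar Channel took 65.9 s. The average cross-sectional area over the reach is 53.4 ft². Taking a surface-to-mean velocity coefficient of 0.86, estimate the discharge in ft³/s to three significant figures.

103 ft³/s

v_surface = L / t̄ = 148.1 / 65.9 = 2.247 ft/s
v_mean = 0.86 × 2.247 = 1.933 ft/s
Q = A × v_mean = 53.4 × 1.933 = 103.2 ft³/s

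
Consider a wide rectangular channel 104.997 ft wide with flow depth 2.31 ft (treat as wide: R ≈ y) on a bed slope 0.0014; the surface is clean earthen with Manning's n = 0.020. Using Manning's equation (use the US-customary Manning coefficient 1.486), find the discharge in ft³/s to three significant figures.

1180 ft³/s

A = b·y = 104.997 × 2.31 = 242.5 ft²
Wide channel: R ≈ y = 2.31 ft
Q = (1.486/n)·A·R^(2/3)·S^(1/2) = (1.486/0.020) × 242.5 × 2.310^(2/3) × 0.0014^(1/2) = 1178 ft³/s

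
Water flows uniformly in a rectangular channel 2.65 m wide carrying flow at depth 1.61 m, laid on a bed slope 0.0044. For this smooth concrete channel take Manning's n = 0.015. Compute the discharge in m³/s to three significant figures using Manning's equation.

A = b·y = 2.65 × 1.61 = 4.267 m²
P = b + 2y = 2.65 + 2×1.61 = 5.870 m
R = A/P = 4.267/5.870 = 0.7268 m
Q = (1/n)·A·R^(2/3)·S^(1/2) = (1/0.015) × 4.267 × 0.7268^(2/3) × 0.0044^(1/2) = 15.25 m³/s

15.3 m³/s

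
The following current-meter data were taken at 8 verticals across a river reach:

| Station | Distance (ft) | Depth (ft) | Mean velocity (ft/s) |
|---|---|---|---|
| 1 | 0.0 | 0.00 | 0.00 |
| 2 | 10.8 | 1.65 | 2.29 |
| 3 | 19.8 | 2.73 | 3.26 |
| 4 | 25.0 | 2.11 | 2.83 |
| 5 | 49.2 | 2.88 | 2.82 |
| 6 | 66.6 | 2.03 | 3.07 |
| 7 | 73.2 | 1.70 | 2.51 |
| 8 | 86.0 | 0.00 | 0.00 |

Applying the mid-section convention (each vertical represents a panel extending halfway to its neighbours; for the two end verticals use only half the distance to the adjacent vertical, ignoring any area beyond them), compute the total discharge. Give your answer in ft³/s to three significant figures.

w_2 = (19.8 − 0.0)/2 = 9.9 ft; q_2 = 2.29 × 1.65 × 9.9 = 37.41 ft³/s
w_3 = (25.0 − 10.8)/2 = 7.1 ft; q_3 = 3.26 × 2.73 × 7.1 = 63.19 ft³/s
w_4 = (49.2 − 19.8)/2 = 14.7 ft; q_4 = 2.83 × 2.11 × 14.7 = 87.78 ft³/s
w_5 = (66.6 − 25.0)/2 = 20.8 ft; q_5 = 2.82 × 2.88 × 20.8 = 168.9 ft³/s
w_6 = (73.2 − 49.2)/2 = 12 ft; q_6 = 3.07 × 2.03 × 12 = 74.79 ft³/s
w_7 = (86.0 − 66.6)/2 = 9.7 ft; q_7 = 2.51 × 1.70 × 9.7 = 41.39 ft³/s
Stations 1, 8 contribute zero (depth or velocity is 0).
Q = Σ qᵢ = 473.5 ft³/s

473 ft³/s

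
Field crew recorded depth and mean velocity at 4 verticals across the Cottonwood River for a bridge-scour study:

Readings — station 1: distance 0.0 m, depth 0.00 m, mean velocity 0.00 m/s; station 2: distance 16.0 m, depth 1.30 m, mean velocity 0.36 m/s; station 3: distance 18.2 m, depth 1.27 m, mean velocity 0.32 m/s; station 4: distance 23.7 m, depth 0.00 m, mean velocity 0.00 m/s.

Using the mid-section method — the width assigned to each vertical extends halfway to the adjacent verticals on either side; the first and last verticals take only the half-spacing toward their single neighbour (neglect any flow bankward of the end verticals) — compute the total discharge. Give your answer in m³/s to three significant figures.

5.82 m³/s

w_2 = (18.2 − 0.0)/2 = 9.1 m; q_2 = 0.36 × 1.30 × 9.1 = 4.259 m³/s
w_3 = (23.7 − 16.0)/2 = 3.85 m; q_3 = 0.32 × 1.27 × 3.85 = 1.565 m³/s
Stations 1, 4 contribute zero (depth or velocity is 0).
Q = Σ qᵢ = 5.823 m³/s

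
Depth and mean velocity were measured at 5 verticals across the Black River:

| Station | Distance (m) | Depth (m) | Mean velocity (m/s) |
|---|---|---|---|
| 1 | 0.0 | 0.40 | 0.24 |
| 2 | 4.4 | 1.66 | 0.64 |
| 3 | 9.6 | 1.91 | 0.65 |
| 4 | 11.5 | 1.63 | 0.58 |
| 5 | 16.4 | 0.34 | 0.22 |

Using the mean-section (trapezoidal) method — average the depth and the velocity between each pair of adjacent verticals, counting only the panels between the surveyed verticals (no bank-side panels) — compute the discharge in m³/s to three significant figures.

12.0 m³/s

Panel 1-2: Δb = 4.4 m, d̄ = (0.40+1.66)/2 = 1.03, v̄ = (0.24+0.64)/2 = 0.44 → q = 4.4×1.03×0.44 = 1.994 m³/s
Panel 2-3: Δb = 5.2 m, d̄ = (1.66+1.91)/2 = 1.785, v̄ = (0.64+0.65)/2 = 0.645 → q = 5.2×1.785×0.645 = 5.987 m³/s
Panel 3-4: Δb = 1.9 m, d̄ = (1.91+1.63)/2 = 1.77, v̄ = (0.65+0.58)/2 = 0.615 → q = 1.9×1.77×0.615 = 2.068 m³/s
Panel 4-5: Δb = 4.9 m, d̄ = (1.63+0.34)/2 = 0.985, v̄ = (0.58+0.22)/2 = 0.4 → q = 4.9×0.985×0.4 = 1.931 m³/s
Q = Σ q = 11.98 m³/s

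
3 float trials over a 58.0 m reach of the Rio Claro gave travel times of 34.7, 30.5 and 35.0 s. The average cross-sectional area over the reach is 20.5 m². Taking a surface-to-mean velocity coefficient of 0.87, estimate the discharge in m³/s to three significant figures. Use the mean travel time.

31.0 m³/s

t̄ = (34.7 + 30.5 + 35.0) / 3 = 33.4 s
v_surface = L / t̄ = 58.0 / 33.4 = 1.737 m/s
v_mean = 0.87 × 1.737 = 1.511 m/s
Q = A × v_mean = 20.5 × 1.511 = 30.97 m³/s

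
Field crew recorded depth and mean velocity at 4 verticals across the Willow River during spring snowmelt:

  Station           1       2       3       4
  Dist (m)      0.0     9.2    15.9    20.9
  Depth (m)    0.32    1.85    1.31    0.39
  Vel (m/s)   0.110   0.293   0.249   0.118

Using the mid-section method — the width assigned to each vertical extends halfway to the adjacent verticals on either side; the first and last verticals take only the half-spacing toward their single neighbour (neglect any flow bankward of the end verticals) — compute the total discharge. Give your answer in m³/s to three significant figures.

w_1 = (9.2 − 0.0)/2 = 4.6 m; q_1 = 0.110 × 0.32 × 4.6 = 0.1619 m³/s
w_2 = (15.9 − 0.0)/2 = 7.95 m; q_2 = 0.293 × 1.85 × 7.95 = 4.309 m³/s
w_3 = (20.9 − 9.2)/2 = 5.85 m; q_3 = 0.249 × 1.31 × 5.85 = 1.908 m³/s
w_4 = (20.9 − 15.9)/2 = 2.5 m; q_4 = 0.118 × 0.39 × 2.5 = 0.1151 m³/s
Q = Σ qᵢ = 6.494 m³/s

6.49 m³/s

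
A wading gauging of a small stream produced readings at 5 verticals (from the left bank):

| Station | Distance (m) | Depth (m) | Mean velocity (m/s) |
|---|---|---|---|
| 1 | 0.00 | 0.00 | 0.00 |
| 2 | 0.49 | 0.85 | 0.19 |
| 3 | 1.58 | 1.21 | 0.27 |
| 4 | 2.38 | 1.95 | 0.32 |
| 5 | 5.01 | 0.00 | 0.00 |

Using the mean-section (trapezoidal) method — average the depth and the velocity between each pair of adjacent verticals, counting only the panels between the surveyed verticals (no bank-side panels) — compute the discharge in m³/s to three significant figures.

Panel 1-2: Δb = 0.49 m, d̄ = (0.00+0.85)/2 = 0.425, v̄ = (0.00+0.19)/2 = 0.095 → q = 0.49×0.425×0.095 = 0.01978 m³/s
Panel 2-3: Δb = 1.09 m, d̄ = (0.85+1.21)/2 = 1.03, v̄ = (0.19+0.27)/2 = 0.23 → q = 1.09×1.03×0.23 = 0.2582 m³/s
Panel 3-4: Δb = 0.8 m, d̄ = (1.21+1.95)/2 = 1.58, v̄ = (0.27+0.32)/2 = 0.295 → q = 0.8×1.58×0.295 = 0.3729 m³/s
Panel 4-5: Δb = 2.63 m, d̄ = (1.95+0.00)/2 = 0.975, v̄ = (0.32+0.00)/2 = 0.16 → q = 2.63×0.975×0.16 = 0.4103 m³/s
Q = Σ q = 1.061 m³/s

1.06 m³/s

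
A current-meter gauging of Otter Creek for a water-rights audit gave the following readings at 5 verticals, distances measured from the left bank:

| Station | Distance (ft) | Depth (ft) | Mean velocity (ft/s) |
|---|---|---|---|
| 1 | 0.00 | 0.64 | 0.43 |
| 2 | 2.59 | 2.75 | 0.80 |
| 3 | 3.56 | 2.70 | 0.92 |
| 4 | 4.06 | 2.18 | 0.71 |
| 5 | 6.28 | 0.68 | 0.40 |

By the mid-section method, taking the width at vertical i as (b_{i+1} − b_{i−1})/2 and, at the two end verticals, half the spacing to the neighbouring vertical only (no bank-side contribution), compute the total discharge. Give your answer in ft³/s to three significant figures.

w_1 = (2.59 − 0.00)/2 = 1.295 ft; q_1 = 0.43 × 0.64 × 1.295 = 0.3564 ft³/s
w_2 = (3.56 − 0.00)/2 = 1.78 ft; q_2 = 0.80 × 2.75 × 1.78 = 3.916 ft³/s
w_3 = (4.06 − 2.59)/2 = 0.735 ft; q_3 = 0.92 × 2.70 × 0.735 = 1.826 ft³/s
w_4 = (6.28 − 3.56)/2 = 1.36 ft; q_4 = 0.71 × 2.18 × 1.36 = 2.105 ft³/s
w_5 = (6.28 − 4.06)/2 = 1.11 ft; q_5 = 0.40 × 0.68 × 1.11 = 0.3019 ft³/s
Q = Σ qᵢ = 8.505 ft³/s

8.51 ft³/s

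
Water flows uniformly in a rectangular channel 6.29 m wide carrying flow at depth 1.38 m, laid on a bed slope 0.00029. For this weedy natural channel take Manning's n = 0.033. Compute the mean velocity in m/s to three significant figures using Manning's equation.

A = b·y = 6.29 × 1.38 = 8.680 m²
P = b + 2y = 6.29 + 2×1.38 = 9.050 m
R = A/P = 8.680/9.050 = 0.9591 m
Q = (1/n)·A·R^(2/3)·S^(1/2) = (1/0.033) × 8.680 × 0.9591^(2/3) × 0.00029^(1/2) = 4.356 m³/s
V = Q/A = 4.356/8.680 = 0.5019 m/s

0.502 m/s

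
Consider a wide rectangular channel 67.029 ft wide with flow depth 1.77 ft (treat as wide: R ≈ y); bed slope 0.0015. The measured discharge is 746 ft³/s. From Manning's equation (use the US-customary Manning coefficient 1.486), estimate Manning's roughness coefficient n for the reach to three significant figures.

A = b·y = 67.029 × 1.77 = 118.6 ft²
Wide channel: R ≈ y = 1.77 ft
n = (1.486/Q)·A·R^(2/3)·S^(1/2) = (1.486/746) × 118.6 × 1.463 × 0.03873 = 0.01339

0.0134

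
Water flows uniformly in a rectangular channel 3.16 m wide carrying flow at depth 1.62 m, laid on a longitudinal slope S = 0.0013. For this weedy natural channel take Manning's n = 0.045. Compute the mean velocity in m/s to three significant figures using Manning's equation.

A = b·y = 3.16 × 1.62 = 5.119 m²
P = b + 2y = 3.16 + 2×1.62 = 6.400 m
R = A/P = 5.119/6.400 = 0.7999 m
Q = (1/n)·A·R^(2/3)·S^(1/2) = (1/0.045) × 5.119 × 0.7999^(2/3) × 0.0013^(1/2) = 3.534 m³/s
V = Q/A = 3.534/5.119 = 0.6904 m/s

0.690 m/s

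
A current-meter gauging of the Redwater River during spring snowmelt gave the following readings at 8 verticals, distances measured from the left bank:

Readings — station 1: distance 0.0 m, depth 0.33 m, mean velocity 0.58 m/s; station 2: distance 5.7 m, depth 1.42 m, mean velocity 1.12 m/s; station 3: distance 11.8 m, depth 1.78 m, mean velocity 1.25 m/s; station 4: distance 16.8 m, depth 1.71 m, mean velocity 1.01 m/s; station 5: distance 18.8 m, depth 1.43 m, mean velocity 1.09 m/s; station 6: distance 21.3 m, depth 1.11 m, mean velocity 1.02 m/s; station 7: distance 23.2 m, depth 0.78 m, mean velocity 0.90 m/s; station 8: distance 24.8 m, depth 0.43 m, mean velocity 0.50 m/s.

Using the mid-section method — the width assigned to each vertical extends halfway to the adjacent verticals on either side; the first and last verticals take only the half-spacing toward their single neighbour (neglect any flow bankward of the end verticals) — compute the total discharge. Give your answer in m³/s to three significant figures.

35.7 m³/s

w_1 = (5.7 − 0.0)/2 = 2.85 m; q_1 = 0.58 × 0.33 × 2.85 = 0.5455 m³/s
w_2 = (11.8 − 0.0)/2 = 5.9 m; q_2 = 1.12 × 1.42 × 5.9 = 9.383 m³/s
w_3 = (16.8 − 5.7)/2 = 5.55 m; q_3 = 1.25 × 1.78 × 5.55 = 12.35 m³/s
w_4 = (18.8 − 11.8)/2 = 3.5 m; q_4 = 1.01 × 1.71 × 3.5 = 6.045 m³/s
w_5 = (21.3 − 16.8)/2 = 2.25 m; q_5 = 1.09 × 1.43 × 2.25 = 3.507 m³/s
w_6 = (23.2 − 18.8)/2 = 2.2 m; q_6 = 1.02 × 1.11 × 2.2 = 2.491 m³/s
w_7 = (24.8 − 21.3)/2 = 1.75 m; q_7 = 0.90 × 0.78 × 1.75 = 1.229 m³/s
w_8 = (24.8 − 23.2)/2 = 0.8 m; q_8 = 0.50 × 0.43 × 0.8 = 0.1720 m³/s
Q = Σ qᵢ = 35.72 m³/s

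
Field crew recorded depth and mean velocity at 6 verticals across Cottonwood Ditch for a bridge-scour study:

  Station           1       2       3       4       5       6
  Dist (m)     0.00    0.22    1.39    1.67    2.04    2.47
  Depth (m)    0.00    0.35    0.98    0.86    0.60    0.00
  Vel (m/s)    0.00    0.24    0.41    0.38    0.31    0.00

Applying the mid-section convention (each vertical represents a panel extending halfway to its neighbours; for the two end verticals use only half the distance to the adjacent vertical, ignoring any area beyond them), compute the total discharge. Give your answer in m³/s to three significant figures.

w_2 = (1.39 − 0.00)/2 = 0.695 m; q_2 = 0.24 × 0.35 × 0.695 = 0.05838 m³/s
w_3 = (1.67 − 0.22)/2 = 0.725 m; q_3 = 0.41 × 0.98 × 0.725 = 0.2913 m³/s
w_4 = (2.04 − 1.39)/2 = 0.325 m; q_4 = 0.38 × 0.86 × 0.325 = 0.1062 m³/s
w_5 = (2.47 − 1.67)/2 = 0.4 m; q_5 = 0.31 × 0.60 × 0.4 = 0.07440 m³/s
Stations 1, 6 contribute zero (depth or velocity is 0).
Q = Σ qᵢ = 0.5303 m³/s

0.530 m³/s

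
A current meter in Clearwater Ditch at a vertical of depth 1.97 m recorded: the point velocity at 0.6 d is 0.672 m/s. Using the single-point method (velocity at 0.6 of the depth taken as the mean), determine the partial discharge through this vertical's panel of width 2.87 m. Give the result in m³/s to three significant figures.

v̄ = v₀.₆ = 0.672 m/s
q = v̄ × d × w = 0.6720 × 1.97 × 2.87 = 3.799 m³/s

3.80 m³/s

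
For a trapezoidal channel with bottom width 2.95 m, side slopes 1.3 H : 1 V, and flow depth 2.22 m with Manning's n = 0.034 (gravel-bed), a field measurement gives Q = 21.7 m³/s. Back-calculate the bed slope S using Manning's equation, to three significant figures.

A = (b + z·y)·y = (2.95 + 1.3×2.22)×2.22 = 12.96 m²
P = b + 2y√(1+z²) = 2.95 + 2×2.22×√(1+1.3²) = 10.23 m
R = A/P = 12.96/10.23 = 1.266 m
S = (Q·n / (1·A·R^(2/3)))² = (21.7×0.034 / (1×12.96×1.170))² = 0.002367

0.00237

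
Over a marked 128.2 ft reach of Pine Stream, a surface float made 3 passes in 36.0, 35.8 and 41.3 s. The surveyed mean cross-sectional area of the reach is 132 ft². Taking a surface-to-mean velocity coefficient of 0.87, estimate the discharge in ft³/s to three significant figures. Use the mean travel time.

t̄ = (36.0 + 35.8 + 41.3) / 3 = 37.7 s
v_surface = L / t̄ = 128.2 / 37.7 = 3.401 ft/s
v_mean = 0.87 × 3.401 = 2.958 ft/s
Q = A × v_mean = 132 × 2.958 = 390.5 ft³/s

391 ft³/s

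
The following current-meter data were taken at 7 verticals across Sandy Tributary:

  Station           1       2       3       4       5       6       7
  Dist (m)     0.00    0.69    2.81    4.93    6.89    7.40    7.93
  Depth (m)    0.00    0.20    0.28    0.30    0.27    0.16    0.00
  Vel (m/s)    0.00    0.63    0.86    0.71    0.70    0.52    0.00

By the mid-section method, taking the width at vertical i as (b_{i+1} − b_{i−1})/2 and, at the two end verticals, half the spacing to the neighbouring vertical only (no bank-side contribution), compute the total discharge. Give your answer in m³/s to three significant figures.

w_2 = (2.81 − 0.00)/2 = 1.405 m; q_2 = 0.63 × 0.20 × 1.405 = 0.1770 m³/s
w_3 = (4.93 − 0.69)/2 = 2.12 m; q_3 = 0.86 × 0.28 × 2.12 = 0.5105 m³/s
w_4 = (6.89 − 2.81)/2 = 2.04 m; q_4 = 0.71 × 0.30 × 2.04 = 0.4345 m³/s
w_5 = (7.40 − 4.93)/2 = 1.235 m; q_5 = 0.70 × 0.27 × 1.235 = 0.2334 m³/s
w_6 = (7.93 − 6.89)/2 = 0.52 m; q_6 = 0.52 × 0.16 × 0.52 = 0.04326 m³/s
Stations 1, 7 contribute zero (depth or velocity is 0).
Q = Σ qᵢ = 1.399 m³/s

1.40 m³/s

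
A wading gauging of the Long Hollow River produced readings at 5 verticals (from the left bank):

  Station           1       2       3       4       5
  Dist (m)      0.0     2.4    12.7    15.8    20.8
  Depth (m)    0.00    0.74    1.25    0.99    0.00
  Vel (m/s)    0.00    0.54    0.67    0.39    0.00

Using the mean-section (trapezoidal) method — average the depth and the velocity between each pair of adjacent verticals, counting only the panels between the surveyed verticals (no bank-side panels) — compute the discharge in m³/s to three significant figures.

8.76 m³/s

Panel 1-2: Δb = 2.4 m, d̄ = (0.00+0.74)/2 = 0.37, v̄ = (0.00+0.54)/2 = 0.27 → q = 2.4×0.37×0.27 = 0.2398 m³/s
Panel 2-3: Δb = 10.3 m, d̄ = (0.74+1.25)/2 = 0.995, v̄ = (0.54+0.67)/2 = 0.605 → q = 10.3×0.995×0.605 = 6.200 m³/s
Panel 3-4: Δb = 3.1 m, d̄ = (1.25+0.99)/2 = 1.12, v̄ = (0.67+0.39)/2 = 0.53 → q = 3.1×1.12×0.53 = 1.840 m³/s
Panel 4-5: Δb = 5 m, d̄ = (0.99+0.00)/2 = 0.495, v̄ = (0.39+0.00)/2 = 0.195 → q = 5×0.495×0.195 = 0.4826 m³/s
Q = Σ q = 8.763 m³/s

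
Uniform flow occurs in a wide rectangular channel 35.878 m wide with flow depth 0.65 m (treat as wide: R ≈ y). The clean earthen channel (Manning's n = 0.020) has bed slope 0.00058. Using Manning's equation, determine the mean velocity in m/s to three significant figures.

A = b·y = 35.878 × 0.65 = 23.32 m²
Wide channel: R ≈ y = 0.65 m
Q = (1/n)·A·R^(2/3)·S^(1/2) = (1/0.020) × 23.32 × 0.6500^(2/3) × 0.00058^(1/2) = 21.07 m³/s
V = Q/A = 21.07/23.32 = 0.9036 m/s

0.904 m/s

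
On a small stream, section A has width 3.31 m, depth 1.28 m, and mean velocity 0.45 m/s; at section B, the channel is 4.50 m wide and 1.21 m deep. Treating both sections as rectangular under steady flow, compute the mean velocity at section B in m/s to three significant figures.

0.350 m/s

Q = A₁V₁ = (3.31×1.28) × 0.45 = 1.907 m³/s
A₂ = 4.50 × 1.21 = 5.445 m²
V₂ = Q/A₂ = 1.907/5.445 = 0.3501 m/s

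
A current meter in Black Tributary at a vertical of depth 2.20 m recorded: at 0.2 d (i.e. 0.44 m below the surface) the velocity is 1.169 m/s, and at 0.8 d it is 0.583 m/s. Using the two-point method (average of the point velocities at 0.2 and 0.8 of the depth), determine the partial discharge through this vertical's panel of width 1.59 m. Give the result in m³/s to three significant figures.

3.06 m³/s

v̄ = (1.169 + 0.583) / 2 = 0.8760 m/s
q = v̄ × d × w = 0.8760 × 2.20 × 1.59 = 3.064 m³/s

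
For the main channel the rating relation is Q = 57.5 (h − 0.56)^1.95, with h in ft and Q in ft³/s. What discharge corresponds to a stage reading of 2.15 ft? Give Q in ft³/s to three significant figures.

142 ft³/s

Q = 57.5 × (2.15 − 0.56)^1.95 = 57.5 × 1.59^1.95 = 142.0 ft³/s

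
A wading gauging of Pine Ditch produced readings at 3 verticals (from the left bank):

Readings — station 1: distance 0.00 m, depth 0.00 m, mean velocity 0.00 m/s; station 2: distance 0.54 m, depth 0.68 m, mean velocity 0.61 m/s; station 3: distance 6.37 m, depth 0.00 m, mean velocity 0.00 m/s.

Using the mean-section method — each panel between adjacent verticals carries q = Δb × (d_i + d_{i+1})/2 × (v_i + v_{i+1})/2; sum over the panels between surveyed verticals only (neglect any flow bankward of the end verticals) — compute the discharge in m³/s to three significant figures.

0.661 m³/s

Panel 1-2: Δb = 0.54 m, d̄ = (0.00+0.68)/2 = 0.34, v̄ = (0.00+0.61)/2 = 0.305 → q = 0.54×0.34×0.305 = 0.05600 m³/s
Panel 2-3: Δb = 5.83 m, d̄ = (0.68+0.00)/2 = 0.34, v̄ = (0.61+0.00)/2 = 0.305 → q = 5.83×0.34×0.305 = 0.6046 m³/s
Q = Σ q = 0.6606 m³/s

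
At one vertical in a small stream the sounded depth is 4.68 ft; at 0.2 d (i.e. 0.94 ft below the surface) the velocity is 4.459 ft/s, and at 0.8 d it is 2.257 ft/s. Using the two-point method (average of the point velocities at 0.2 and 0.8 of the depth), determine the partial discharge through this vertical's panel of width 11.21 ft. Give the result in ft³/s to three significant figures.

v̄ = (4.459 + 2.257) / 2 = 3.358 ft/s
q = v̄ × d × w = 3.358 × 4.68 × 11.21 = 176.2 ft³/s

176 ft³/s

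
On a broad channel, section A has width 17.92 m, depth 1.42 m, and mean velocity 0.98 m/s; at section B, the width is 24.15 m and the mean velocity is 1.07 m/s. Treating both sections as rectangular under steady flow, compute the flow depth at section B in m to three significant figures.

0.965 m

Q = A₁V₁ = (17.92×1.42) × 0.98 = 24.94 m³/s
d₂ = Q/(b₂ V₂) = 24.94/(24.15×1.07) = 0.9651 m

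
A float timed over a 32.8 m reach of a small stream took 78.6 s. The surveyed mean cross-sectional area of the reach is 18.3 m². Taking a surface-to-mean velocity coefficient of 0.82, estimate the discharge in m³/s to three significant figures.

v_surface = L / t̄ = 32.8 / 78.6 = 0.4173 m/s
v_mean = 0.82 × 0.4173 = 0.3422 m/s
Q = A × v_mean = 18.3 × 0.3422 = 6.262 m³/s

6.26 m³/s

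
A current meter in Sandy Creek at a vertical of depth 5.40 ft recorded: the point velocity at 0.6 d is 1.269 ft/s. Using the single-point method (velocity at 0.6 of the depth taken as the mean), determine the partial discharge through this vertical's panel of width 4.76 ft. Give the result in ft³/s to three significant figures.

v̄ = v₀.₆ = 1.269 ft/s
q = v̄ × d × w = 1.269 × 5.40 × 4.76 = 32.62 ft³/s

32.6 ft³/s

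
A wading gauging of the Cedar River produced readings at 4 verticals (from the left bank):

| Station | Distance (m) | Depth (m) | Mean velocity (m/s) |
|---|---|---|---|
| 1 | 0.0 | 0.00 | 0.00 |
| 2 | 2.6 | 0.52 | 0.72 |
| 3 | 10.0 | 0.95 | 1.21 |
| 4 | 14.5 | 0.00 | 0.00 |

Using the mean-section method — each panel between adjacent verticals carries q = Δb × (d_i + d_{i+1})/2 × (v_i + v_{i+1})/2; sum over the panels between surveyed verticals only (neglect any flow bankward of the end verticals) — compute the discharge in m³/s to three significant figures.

Panel 1-2: Δb = 2.6 m, d̄ = (0.00+0.52)/2 = 0.26, v̄ = (0.00+0.72)/2 = 0.36 → q = 2.6×0.26×0.36 = 0.2434 m³/s
Panel 2-3: Δb = 7.4 m, d̄ = (0.52+0.95)/2 = 0.735, v̄ = (0.72+1.21)/2 = 0.965 → q = 7.4×0.735×0.965 = 5.249 m³/s
Panel 3-4: Δb = 4.5 m, d̄ = (0.95+0.00)/2 = 0.475, v̄ = (1.21+0.00)/2 = 0.605 → q = 4.5×0.475×0.605 = 1.293 m³/s
Q = Σ q = 6.785 m³/s

6.79 m³/s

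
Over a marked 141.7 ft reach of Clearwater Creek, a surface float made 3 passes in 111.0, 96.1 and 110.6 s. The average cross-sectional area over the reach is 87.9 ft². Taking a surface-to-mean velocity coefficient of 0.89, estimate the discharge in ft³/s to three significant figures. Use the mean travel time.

105 ft³/s

t̄ = (111.0 + 96.1 + 110.6) / 3 = 105.9 s
v_surface = L / t̄ = 141.7 / 105.9 = 1.338 ft/s
v_mean = 0.89 × 1.338 = 1.191 ft/s
Q = A × v_mean = 87.9 × 1.191 = 104.7 ft³/s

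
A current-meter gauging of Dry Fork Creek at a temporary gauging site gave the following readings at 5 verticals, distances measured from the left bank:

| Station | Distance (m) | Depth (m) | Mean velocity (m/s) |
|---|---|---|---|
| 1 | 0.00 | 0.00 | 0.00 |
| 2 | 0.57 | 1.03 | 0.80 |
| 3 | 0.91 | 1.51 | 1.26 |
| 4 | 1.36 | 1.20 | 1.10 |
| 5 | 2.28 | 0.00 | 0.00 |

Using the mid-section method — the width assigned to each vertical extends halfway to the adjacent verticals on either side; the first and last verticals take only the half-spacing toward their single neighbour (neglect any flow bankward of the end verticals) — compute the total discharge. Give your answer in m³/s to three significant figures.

w_2 = (0.91 − 0.00)/2 = 0.455 m; q_2 = 0.80 × 1.03 × 0.455 = 0.3749 m³/s
w_3 = (1.36 − 0.57)/2 = 0.395 m; q_3 = 1.26 × 1.51 × 0.395 = 0.7515 m³/s
w_4 = (2.28 − 0.91)/2 = 0.685 m; q_4 = 1.10 × 1.20 × 0.685 = 0.9042 m³/s
Stations 1, 5 contribute zero (depth or velocity is 0).
Q = Σ qᵢ = 2.031 m³/s

2.03 m³/s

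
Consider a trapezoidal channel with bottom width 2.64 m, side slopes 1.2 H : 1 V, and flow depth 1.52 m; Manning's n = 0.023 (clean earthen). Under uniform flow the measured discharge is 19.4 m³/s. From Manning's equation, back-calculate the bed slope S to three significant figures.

0.00484

A = (b + z·y)·y = (2.64 + 1.2×1.52)×1.52 = 6.785 m²
P = b + 2y√(1+z²) = 2.64 + 2×1.52×√(1+1.2²) = 7.389 m
R = A/P = 6.785/7.389 = 0.9183 m
S = (Q·n / (1·A·R^(2/3)))² = (19.4×0.023 / (1×6.785×0.9448))² = 0.004845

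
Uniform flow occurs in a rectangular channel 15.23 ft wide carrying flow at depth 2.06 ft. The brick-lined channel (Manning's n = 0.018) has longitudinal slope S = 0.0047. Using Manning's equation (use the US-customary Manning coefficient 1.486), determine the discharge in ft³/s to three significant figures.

245 ft³/s

A = b·y = 15.23 × 2.06 = 31.37 ft²
P = b + 2y = 15.23 + 2×2.06 = 19.35 ft
R = A/P = 31.37/19.35 = 1.621 ft
Q = (1.486/n)·A·R^(2/3)·S^(1/2) = (1.486/0.018) × 31.37 × 1.621^(2/3) × 0.0047^(1/2) = 245.1 ft³/s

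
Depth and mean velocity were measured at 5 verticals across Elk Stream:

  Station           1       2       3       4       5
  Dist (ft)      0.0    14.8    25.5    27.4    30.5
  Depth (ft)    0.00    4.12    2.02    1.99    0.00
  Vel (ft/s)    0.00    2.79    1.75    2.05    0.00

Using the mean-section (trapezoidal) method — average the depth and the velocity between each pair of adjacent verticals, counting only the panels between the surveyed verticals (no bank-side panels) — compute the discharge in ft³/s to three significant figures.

127 ft³/s

Panel 1-2: Δb = 14.8 ft, d̄ = (0.00+4.12)/2 = 2.06, v̄ = (0.00+2.79)/2 = 1.395 → q = 14.8×2.06×1.395 = 42.53 ft³/s
Panel 2-3: Δb = 10.7 ft, d̄ = (4.12+2.02)/2 = 3.07, v̄ = (2.79+1.75)/2 = 2.27 → q = 10.7×3.07×2.27 = 74.57 ft³/s
Panel 3-4: Δb = 1.9 ft, d̄ = (2.02+1.99)/2 = 2.005, v̄ = (1.75+2.05)/2 = 1.9 → q = 1.9×2.005×1.9 = 7.238 ft³/s
Panel 4-5: Δb = 3.1 ft, d̄ = (1.99+0.00)/2 = 0.995, v̄ = (2.05+0.00)/2 = 1.025 → q = 3.1×0.995×1.025 = 3.162 ft³/s
Q = Σ q = 127.5 ft³/s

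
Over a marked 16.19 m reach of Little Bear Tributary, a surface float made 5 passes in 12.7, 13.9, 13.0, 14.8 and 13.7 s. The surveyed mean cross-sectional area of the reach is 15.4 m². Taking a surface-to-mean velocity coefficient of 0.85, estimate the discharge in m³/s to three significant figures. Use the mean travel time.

t̄ = (12.7 + 13.9 + 13.0 + 14.8 + 13.7) / 5 = 13.62 s
v_surface = L / t̄ = 16.19 / 13.62 = 1.189 m/s
v_mean = 0.85 × 1.189 = 1.010 m/s
Q = A × v_mean = 15.4 × 1.010 = 15.56 m³/s

15.6 m³/s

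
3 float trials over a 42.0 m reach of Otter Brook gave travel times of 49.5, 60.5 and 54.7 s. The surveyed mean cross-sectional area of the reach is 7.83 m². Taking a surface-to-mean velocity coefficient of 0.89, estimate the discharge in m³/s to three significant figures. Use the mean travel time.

5.33 m³/s

t̄ = (49.5 + 60.5 + 54.7) / 3 = 54.9 s
v_surface = L / t̄ = 42.0 / 54.9 = 0.7650 m/s
v_mean = 0.89 × 0.7650 = 0.6809 m/s
Q = A × v_mean = 7.83 × 0.6809 = 5.331 m³/s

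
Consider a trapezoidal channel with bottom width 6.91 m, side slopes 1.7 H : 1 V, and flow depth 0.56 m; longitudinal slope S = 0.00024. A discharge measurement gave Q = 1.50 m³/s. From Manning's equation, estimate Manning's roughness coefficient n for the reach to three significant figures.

0.0280

A = (b + z·y)·y = (6.91 + 1.7×0.56)×0.56 = 4.403 m²
P = b + 2y√(1+z²) = 6.91 + 2×0.56×√(1+1.7²) = 9.119 m
R = A/P = 4.403/9.119 = 0.4828 m
n = (1/Q)·A·R^(2/3)·S^(1/2) = (1/1.50) × 4.403 × 0.6154 × 0.01549 = 0.02798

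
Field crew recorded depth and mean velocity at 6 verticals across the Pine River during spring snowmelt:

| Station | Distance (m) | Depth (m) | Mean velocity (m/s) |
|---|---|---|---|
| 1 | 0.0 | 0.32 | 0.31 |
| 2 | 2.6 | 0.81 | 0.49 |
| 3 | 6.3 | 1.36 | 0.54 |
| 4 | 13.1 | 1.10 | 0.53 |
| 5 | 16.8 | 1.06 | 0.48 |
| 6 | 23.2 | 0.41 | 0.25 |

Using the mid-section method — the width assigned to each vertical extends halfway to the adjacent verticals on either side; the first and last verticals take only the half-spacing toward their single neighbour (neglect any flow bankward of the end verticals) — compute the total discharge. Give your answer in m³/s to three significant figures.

11.2 m³/s

w_1 = (2.6 − 0.0)/2 = 1.3 m; q_1 = 0.31 × 0.32 × 1.3 = 0.1290 m³/s
w_2 = (6.3 − 0.0)/2 = 3.15 m; q_2 = 0.49 × 0.81 × 3.15 = 1.250 m³/s
w_3 = (13.1 − 2.6)/2 = 5.25 m; q_3 = 0.54 × 1.36 × 5.25 = 3.856 m³/s
w_4 = (16.8 − 6.3)/2 = 5.25 m; q_4 = 0.53 × 1.10 × 5.25 = 3.061 m³/s
w_5 = (23.2 − 13.1)/2 = 5.05 m; q_5 = 0.48 × 1.06 × 5.05 = 2.569 m³/s
w_6 = (23.2 − 16.8)/2 = 3.2 m; q_6 = 0.25 × 0.41 × 3.2 = 0.3280 m³/s
Q = Σ qᵢ = 11.19 m³/s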